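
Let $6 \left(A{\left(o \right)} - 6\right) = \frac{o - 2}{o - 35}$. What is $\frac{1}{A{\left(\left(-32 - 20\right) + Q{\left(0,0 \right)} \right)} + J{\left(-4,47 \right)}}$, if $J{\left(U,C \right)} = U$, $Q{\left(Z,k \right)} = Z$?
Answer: $\frac{29}{61} \approx 0.47541$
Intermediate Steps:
$A{\left(o \right)} = 6 + \frac{-2 + o}{6 \left(-35 + o\right)}$ ($A{\left(o \right)} = 6 + \frac{\left(o - 2\right) \frac{1}{o - 35}}{6} = 6 + \frac{\left(-2 + o\right) \frac{1}{-35 + o}}{6} = 6 + \frac{\frac{1}{-35 + o} \left(-2 + o\right)}{6} = 6 + \frac{-2 + o}{6 \left(-35 + o\right)}$)
$\frac{1}{A{\left(\left(-32 - 20\right) + Q{\left(0,0 \right)} \right)} + J{\left(-4,47 \right)}} = \frac{1}{\frac{-1262 + 37 \left(\left(-32 - 20\right) + 0\right)}{6 \left(-35 + \left(\left(-32 - 20\right) + 0\right)\right)} - 4} = \frac{1}{\frac{-1262 + 37 \left(-52 + 0\right)}{6 \left(-35 + \left(-52 + 0\right)\right)} - 4} = \frac{1}{\frac{-1262 + 37 \left(-52\right)}{6 \left(-35 - 52\right)} - 4} = \frac{1}{\frac{-1262 - 1924}{6 \left(-87\right)} - 4} = \frac{1}{\frac{1}{6} \left(- \frac{1}{87}\right) \left(-3186\right) - 4} = \frac{1}{\frac{177}{29} - 4} = \frac{1}{\frac{61}{29}} = \frac{29}{61}$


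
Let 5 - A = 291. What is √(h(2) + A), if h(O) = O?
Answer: 2*I*√71 ≈ 16.852*I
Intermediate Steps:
A = -286 (A = 5 - 1*291 = 5 - 291 = -286)
√(h(2) + A) = √(2 - 286) = √(-284) = 2*I*√71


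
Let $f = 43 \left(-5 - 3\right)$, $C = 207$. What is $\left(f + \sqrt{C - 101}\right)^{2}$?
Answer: $\left(344 - \sqrt{106}\right)^{2} \approx 1.1136 \cdot 10^{5}$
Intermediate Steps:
$f = -344$ ($f = 43 \left(-5 - 3\right) = 43 \left(-8\right) = -344$)
$\left(f + \sqrt{C - 101}\right)^{2} = \left(-344 + \sqrt{207 - 101}\right)^{2} = \left(-344 + \sqrt{106}\right)^{2}$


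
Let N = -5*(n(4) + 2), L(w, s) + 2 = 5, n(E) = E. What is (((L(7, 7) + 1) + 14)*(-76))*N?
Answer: 41040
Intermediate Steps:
L(w, s) = 3 (L(w, s) = -2 + 5 = 3)
N = -30 (N = -5*(4 + 2) = -5*6 = -30)
(((L(7, 7) + 1) + 14)*(-76))*N = (((3 + 1) + 14)*(-76))*(-30) = ((4 + 14)*(-76))*(-30) = (18*(-76))*(-30) = -1368*(-30) = 41040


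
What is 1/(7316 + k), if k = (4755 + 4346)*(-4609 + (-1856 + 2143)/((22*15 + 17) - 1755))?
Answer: -1408/59052995731 ≈ -2.3843e-8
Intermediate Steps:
k = -59063296659/1408 (k = 9101*(-4609 + 287/((330 + 17) - 1755)) = 9101*(-4609 + 287/(347 - 1755)) = 9101*(-4609 + 287/(-1408)) = 9101*(-4609 + 287*(-1/1408)) = 9101*(-4609 - 287/1408) = 9101*(-6489759/1408) = -59063296659/1408 ≈ -4.1948e+7)
1/(7316 + k) = 1/(7316 - 59063296659/1408) = 1/(-59052995731/1408) = -1408/59052995731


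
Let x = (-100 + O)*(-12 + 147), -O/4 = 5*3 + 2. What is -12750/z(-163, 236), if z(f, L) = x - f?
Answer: 12750/22517 ≈ 0.56624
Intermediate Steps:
O = -68 (O = -4*(5*3 + 2) = -4*(15 + 2) = -4*17 = -68)
x = -22680 (x = (-100 - 68)*(-12 + 147) = -168*135 = -22680)
z(f, L) = -22680 - f
-12750/z(-163, 236) = -12750/(-22680 - 1*(-163)) = -12750/(-22680 + 163) = -12750/(-22517) = -12750*(-1/22517) = 12750/22517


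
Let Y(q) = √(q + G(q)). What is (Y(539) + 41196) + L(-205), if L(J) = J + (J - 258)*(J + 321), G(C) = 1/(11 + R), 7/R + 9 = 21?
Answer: -12717 + √10415687/139 ≈ -12694.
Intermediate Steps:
R = 7/12 (R = 7/(-9 + 21) = 7/12 ≈ 0.58333)
G(C) = 12/139 (G(C) = 1/(11 + 7/12) = 1/(139/12) = 12/139)
Y(q) = √(12/139 + q) (Y(q) = √(q + 12/139) = √(12/139 + q))
L(J) = J + (-258 + J)*(321 + J)
(Y(539) + 41196) + L(-205) = (√(1668 + 19321*539)/139 + 41196) + (-82818 + (-205)² + 64*(-205)) = (√(1668 + 10414019)/139 + 41196) + (-82818 + 42025 - 13120) = (√10415687/139 + 41196) - 53913 = (41196 + √10415687/139) - 53913 = -12717 + √10415687/139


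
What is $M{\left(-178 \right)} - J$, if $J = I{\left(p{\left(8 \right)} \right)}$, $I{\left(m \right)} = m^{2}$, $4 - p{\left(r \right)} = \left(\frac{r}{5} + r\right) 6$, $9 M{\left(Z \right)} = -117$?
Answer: $- \frac{72149}{25} \approx -2886.0$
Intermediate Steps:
$M{\left(Z \right)} = -13$ ($M{\left(Z \right)} = \frac{1}{9} \left(-117\right) = -13$)
$p{\left(r \right)} = 4 - \frac{36 r}{5}$ ($p{\left(r \right)} = 4 - \left(\frac{r}{5} + r\right) 6 = 4 - \frac{6 r}{5} \cdot 6 = 4 - \frac{36 r}{5}$)
$J = \frac{71824}{25}$ ($J = \left(4 - \frac{288}{5}\right)^{2} = \left(- \frac{268}{5}\right)^{2} = \frac{71824}{25} \approx 2873.0$)
$M{\left(-178 \right)} - J = -13 - \frac{71824}{25} = - \frac{72149}{25}$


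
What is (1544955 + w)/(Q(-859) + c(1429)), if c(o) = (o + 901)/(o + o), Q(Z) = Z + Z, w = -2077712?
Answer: 761309753/2453857 ≈ 310.25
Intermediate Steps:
Q(Z) = 2*Z
c(o) = (901 + o)/(2*o) (c(o) = (901 + o)/((2*o)) = (901 + o)*(1/(2*o)) = (901 + o)/(2*o))
(1544955 + w)/(Q(-859) + c(1429)) = (1544955 - 2077712)/(2*(-859) + (½)*(901 + 1429)/1429) = -532757/(-1718 + (½)*(1/1429)*2330) = -532757/(-1718 + 1165/1429) = -532757/(-2453857/1429) = -532757*(-1429/2453857) = 761309753/2453857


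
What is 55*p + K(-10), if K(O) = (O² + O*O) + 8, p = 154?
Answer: 8678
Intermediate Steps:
K(O) = 8 + 2*O² (K(O) = (O² + O²) + 8 = 2*O² + 8 = 8 + 2*O²)
55*p + K(-10) = 55*154 + (8 + 2*(-10)²) = 8470 + (8 + 2*100) = 8470 + (8 + 200) = 8470 + 208 = 8678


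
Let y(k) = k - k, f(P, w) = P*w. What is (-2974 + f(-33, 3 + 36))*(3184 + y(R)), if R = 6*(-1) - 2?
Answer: -13567024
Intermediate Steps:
R = -8 (R = -6 - 2 = -8)
y(k) = 0
(-2974 + f(-33, 3 + 36))*(3184 + y(R)) = (-2974 - 33*(3 + 36))*(3184 + 0) = (-2974 - 33*39)*3184 = (-2974 - 1287)*3184 = -4261*3184 = -13567024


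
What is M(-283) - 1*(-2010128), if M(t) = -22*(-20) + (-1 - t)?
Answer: 2010850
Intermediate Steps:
M(t) = 439 - t (M(t) = 440 + (-1 - t) = 439 - t)
M(-283) - 1*(-2010128) = (439 - 1*(-283)) - 1*(-2010128) = (439 + 283) + 2010128 = 722 + 2010128 = 2010850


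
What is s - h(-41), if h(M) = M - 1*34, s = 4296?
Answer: 4371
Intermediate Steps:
h(M) = -34 + M (h(M) = M - 34 = -34 + M)
s - h(-41) = 4296 - (-34 - 41) = 4296 - 1*(-75) = 4296 + 75 = 4371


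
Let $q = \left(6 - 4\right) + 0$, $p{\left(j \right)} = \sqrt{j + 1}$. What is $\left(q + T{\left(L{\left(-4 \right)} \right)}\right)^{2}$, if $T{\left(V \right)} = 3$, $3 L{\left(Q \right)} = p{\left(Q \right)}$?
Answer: $25$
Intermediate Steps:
$p{\left(j \right)} = \sqrt{1 + j}$
$L{\left(Q \right)} = \frac{\sqrt{1 + Q}}{3}$
$q = 2$ ($q = 2 + 0 = 2$)
$\left(q + T{\left(L{\left(-4 \right)} \right)}\right)^{2} = \left(2 + 3\right)^{2} = 5^{2} = 25$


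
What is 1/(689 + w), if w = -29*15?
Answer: 1/254 ≈ 0.0039370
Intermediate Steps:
w = -435
1/(689 + w) = 1/(689 - 435) = 1/254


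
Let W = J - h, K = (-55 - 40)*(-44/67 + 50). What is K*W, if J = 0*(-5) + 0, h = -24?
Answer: -7537680/67 ≈ -1.1250e+5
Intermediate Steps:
J = 0 (J = 0 + 0 = 0)
K = -314070/67 (K = -95*(-44*1/67 + 50) = -95*(-44/67 + 50) = -95*3306/67 = -314070/67 ≈ -4687.6)
W = 24 (W = 0 - 1*(-24) = 0 + 24 = 24)
K*W = -314070/67*24 = -7537680/67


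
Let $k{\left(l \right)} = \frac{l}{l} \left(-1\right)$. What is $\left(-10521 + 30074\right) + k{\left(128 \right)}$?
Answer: $19552$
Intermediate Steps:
$k{\left(l \right)} = -1$ ($k{\left(l \right)} = 1 \left(-1\right) = -1$)
$\left(-10521 + 30074\right) + k{\left(128 \right)} = \left(-10521 + 30074\right) - 1 = 19553 - 1 = 19552$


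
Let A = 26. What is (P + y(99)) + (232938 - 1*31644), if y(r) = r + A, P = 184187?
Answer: 385606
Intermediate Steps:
y(r) = 26 + r (y(r) = r + 26 = 26 + r)
(P + y(99)) + (232938 - 1*31644) = (184187 + (26 + 99)) + (232938 - 1*31644) = (184187 + 125) + (232938 - 31644) = 184312 + 201294 = 385606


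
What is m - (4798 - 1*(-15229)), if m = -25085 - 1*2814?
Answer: -47926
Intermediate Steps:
m = -27899 (m = -25085 - 2814 = -27899)
m - (4798 - 1*(-15229)) = -27899 - (4798 - 1*(-15229)) = -27899 - (4798 + 15229) = -27899 - 1*20027 = -27899 - 20027 = -47926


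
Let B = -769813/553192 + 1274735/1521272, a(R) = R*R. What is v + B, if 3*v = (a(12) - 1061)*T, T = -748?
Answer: 9019296636349549/39447914073 ≈ 2.2864e+5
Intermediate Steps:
a(R) = R²
B = -7280027469/13149304691 (B = -769813*1/553192 + 1274735*(1/1521272) = -769813/553192 + 1274735/1521272 = -7280027469/13149304691 ≈ -0.55364)
v = 685916/3 (v = ((12² - 1061)*(-748))/3 = ((144 - 1061)*(-748))/3 = (-917*(-748))/3 = (⅓)*685916 = 685916/3 ≈ 2.2864e+5)
v + B = 685916/3 - 7280027469/13149304691 = 9019296636349549/39447914073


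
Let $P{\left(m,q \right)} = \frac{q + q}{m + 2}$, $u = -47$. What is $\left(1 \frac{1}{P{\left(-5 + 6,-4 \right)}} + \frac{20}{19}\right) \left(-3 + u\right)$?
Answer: $- \frac{2575}{76} \approx -33.882$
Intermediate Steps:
$P{\left(m,q \right)} = \frac{2 q}{2 + m}$
$\left(1 \frac{1}{P{\left(-5 + 6,-4 \right)}} + \frac{20}{19}\right) \left(-3 + u\right) = \left(1 \frac{1}{2 \left(-4\right) \frac{1}{2 + \left(-5 + 6\right)}} + \frac{20}{19}\right) \left(-3 - 47\right) = \left(1 \frac{1}{2 \left(-4\right) \frac{1}{2 + 1}} + 20 \cdot \frac{1}{19}\right) \left(-50\right) = \left(1 \frac{1}{2 \left(-4\right) \frac{1}{3}} + \frac{20}{19}\right) \left(-50\right) = \left(1 \frac{1}{- \frac{8}{3}} + \frac{20}{19}\right) \left(-50\right) = \left(1 \left(- \frac{3}{8}\right) + \frac{20}{19}\right) \left(-50\right) = \left(- \frac{3}{8} + \frac{20}{19}\right) \left(-50\right) = \frac{103}{152} \left(-50\right) = - \frac{2575}{76}$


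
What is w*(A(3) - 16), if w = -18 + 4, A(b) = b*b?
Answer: 98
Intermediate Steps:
A(b) = b**2
w = -14
w*(A(3) - 16) = -14*(3**2 - 16) = -14*(9 - 16) = -14*(-7) = 98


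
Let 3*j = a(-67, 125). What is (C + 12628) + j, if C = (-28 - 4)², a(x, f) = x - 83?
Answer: 13602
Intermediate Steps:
a(x, f) = -83 + x
j = -50 (j = (-83 - 67)/3 = (⅓)*(-150) = -50)
C = 1024 (C = (-32)² = 1024)
(C + 12628) + j = (1024 + 12628) - 50 = 13652 - 50 = 13602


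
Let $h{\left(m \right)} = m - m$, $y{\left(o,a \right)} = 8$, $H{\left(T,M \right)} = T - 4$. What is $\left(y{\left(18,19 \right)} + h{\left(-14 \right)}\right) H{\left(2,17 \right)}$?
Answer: $-16$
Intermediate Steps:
$H{\left(T,M \right)} = -4 + T$
$h{\left(m \right)} = 0$
$\left(y{\left(18,19 \right)} + h{\left(-14 \right)}\right) H{\left(2,17 \right)} = \left(8 + 0\right) \left(-4 + 2\right) = 8 \left(-2\right) = -16$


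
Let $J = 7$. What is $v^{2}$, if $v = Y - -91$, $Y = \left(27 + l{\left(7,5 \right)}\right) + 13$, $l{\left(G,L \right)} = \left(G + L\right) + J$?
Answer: $22500$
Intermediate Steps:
$l{\left(G,L \right)} = 7 + G + L$ ($l{\left(G,L \right)} = \left(G + L\right) + 7 = 7 + G + L$)
$Y = 59$ ($Y = \left(27 + \left(7 + 7 + 5\right)\right) + 13 = \left(27 + 19\right) + 13 = 46 + 13 = 59$)
$v = 150$ ($v = 59 - -91 = 59 + 91 = 150$)
$v^{2} = 150^{2} = 22500$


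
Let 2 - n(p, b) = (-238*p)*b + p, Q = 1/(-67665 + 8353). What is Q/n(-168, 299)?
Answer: 1/709077688352 ≈ 1.4103e-12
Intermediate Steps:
Q = -1/59312 (Q = 1/(-59312) = -1/59312 ≈ -1.6860e-5)
n(p, b) = 2 - p + 238*b*p (n(p, b) = 2 - ((-238*p)*b + p) = 2 - (-238*b*p + p) = 2 - (p - 238*b*p) = 2 + (-p + 238*b*p) = 2 - p + 238*b*p)
Q/n(-168, 299) = -1/(59312*(2 - 1*(-168) + 238*299*(-168))) = -1/(59312*(2 + 168 - 11955216)) = -1/59312/(-11955046) = -1/59312*(-1/11955046) = 1/709077688352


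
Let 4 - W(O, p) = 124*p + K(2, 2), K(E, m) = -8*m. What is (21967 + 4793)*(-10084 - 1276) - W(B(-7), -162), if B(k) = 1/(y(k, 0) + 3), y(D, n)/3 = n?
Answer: -304013708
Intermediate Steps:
y(D, n) = 3*n
B(k) = ⅓ (B(k) = 1/(3*0 + 3) = 1/(0 + 3) = 1/3 = ⅓)
W(O, p) = 20 - 124*p (W(O, p) = 4 - (124*p - 8*2) = 4 - (124*p - 16) = 4 - (-16 + 124*p) = 4 + (16 - 124*p) = 20 - 124*p)
(21967 + 4793)*(-10084 - 1276) - W(B(-7), -162) = (21967 + 4793)*(-10084 - 1276) - (20 - 124*(-162)) = 26760*(-11360) - (20 + 20088) = -303993600 - 1*20108 = -303993600 - 20108 = -304013708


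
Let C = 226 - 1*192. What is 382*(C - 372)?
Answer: -129116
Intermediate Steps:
C = 34 (C = 226 - 192 = 34)
382*(C - 372) = 382*(34 - 372) = 382*(-338) = -129116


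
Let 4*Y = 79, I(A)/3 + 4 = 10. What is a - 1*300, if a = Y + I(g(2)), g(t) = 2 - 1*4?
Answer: -1049/4 ≈ -262.25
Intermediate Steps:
g(t) = -2 (g(t) = 2 - 4 = -2)
I(A) = 18 (I(A) = -12 + 3*10 = -12 + 30 = 18)
Y = 79/4 (Y = (¼)*79 = 79/4 ≈ 19.750)
a = 151/4 (a = 79/4 + 18 = 151/4 ≈ 37.750)
a - 1*300 = 151/4 - 1*300 = 151/4 - 300 = -1049/4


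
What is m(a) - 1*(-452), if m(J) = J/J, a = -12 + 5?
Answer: 453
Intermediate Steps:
a = -7
m(J) = 1
m(a) - 1*(-452) = 1 - 1*(-452) = 1 + 452 = 453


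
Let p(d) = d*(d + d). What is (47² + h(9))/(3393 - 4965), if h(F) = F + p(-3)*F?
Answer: -595/393 ≈ -1.5140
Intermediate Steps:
p(d) = 2*d² (p(d) = d*(2*d) = 2*d²)
h(F) = 19*F (h(F) = F + (2*(-3)²)*F = F + (2*9)*F = F + 18*F = 19*F)
(47² + h(9))/(3393 - 4965) = (47² + 19*9)/(3393 - 4965) = (2209 + 171)/(-1572) = 2380*(-1/1572) = -595/393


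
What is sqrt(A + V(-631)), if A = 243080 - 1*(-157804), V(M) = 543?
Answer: 3*sqrt(44603) ≈ 633.58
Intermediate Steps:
A = 400884 (A = 243080 + 157804 = 400884)
sqrt(A + V(-631)) = sqrt(400884 + 543) = sqrt(401427) = 3*sqrt(44603)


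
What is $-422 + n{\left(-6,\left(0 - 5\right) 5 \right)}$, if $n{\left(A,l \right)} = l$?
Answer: $-447$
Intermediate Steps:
$-422 + n{\left(-6,\left(0 - 5\right) 5 \right)} = -422 + \left(0 - 5\right) 5 = -422 - 25 = -447$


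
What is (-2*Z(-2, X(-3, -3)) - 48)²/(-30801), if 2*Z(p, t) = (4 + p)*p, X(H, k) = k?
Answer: -1936/30801 ≈ -0.062855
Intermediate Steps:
Z(p, t) = p*(4 + p)/2 (Z(p, t) = ((4 + p)*p)/2 = (p*(4 + p))/2 = p*(4 + p)/2)
(-2*Z(-2, X(-3, -3)) - 48)²/(-30801) = (-(-2)*(4 - 2) - 48)²/(-30801) = (-(-2)*2 - 48)²*(-1/30801) = (-2*(-2) - 48)²*(-1/30801) = (4 - 48)²*(-1/30801) = (-44)²*(-1/30801) = 1936*(-1/30801) = -1936/30801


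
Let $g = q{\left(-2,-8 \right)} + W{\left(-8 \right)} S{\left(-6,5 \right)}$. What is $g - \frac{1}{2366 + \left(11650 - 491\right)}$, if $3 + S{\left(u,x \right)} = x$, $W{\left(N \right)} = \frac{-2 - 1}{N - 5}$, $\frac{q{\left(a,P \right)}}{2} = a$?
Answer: $- \frac{622163}{175825} \approx -3.5385$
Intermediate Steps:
$q{\left(a,P \right)} = 2 a$
$W{\left(N \right)} = - \frac{3}{-5 + N}$
$S{\left(u,x \right)} = -3 + x$
$g = - \frac{46}{13}$ ($g = 2 \left(-2\right) + - \frac{3}{-5 - 8} \left(-3 + 5\right) = -4 + - \frac{3}{-13} \cdot 2 = -4 + \left(-3\right) \left(- \frac{1}{13}\right) 2 = -4 + \frac{3}{13} \cdot 2 = -4 + \frac{6}{13} = - \frac{46}{13} \approx -3.5385$)
$g - \frac{1}{2366 + \left(11650 - 491\right)} = - \frac{46}{13} - \frac{1}{2366 + \left(11650 - 491\right)} = - \frac{46}{13} - \frac{1}{2366 + 11159} = - \frac{46}{13} - \frac{1}{13525} = - \frac{622163}{175825}$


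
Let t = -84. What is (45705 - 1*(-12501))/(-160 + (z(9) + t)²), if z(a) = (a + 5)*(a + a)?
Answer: 29103/14032 ≈ 2.0740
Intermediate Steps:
z(a) = 2*a*(5 + a) (z(a) = (5 + a)*(2*a) = 2*a*(5 + a))
(45705 - 1*(-12501))/(-160 + (z(9) + t)²) = (45705 - 1*(-12501))/(-160 + (2*9*(5 + 9) - 84)²) = (45705 + 12501)/(-160 + (2*9*14 - 84)²) = 58206/(-160 + (252 - 84)²) = 58206/(-160 + 168²) = 58206/(-160 + 28224) = 58206/28064 = 58206*(1/28064) = 29103/14032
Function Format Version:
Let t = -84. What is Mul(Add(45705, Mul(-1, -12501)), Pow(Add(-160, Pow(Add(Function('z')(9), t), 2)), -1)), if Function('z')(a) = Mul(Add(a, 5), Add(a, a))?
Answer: Rational(29103, 14032) ≈ 2.0740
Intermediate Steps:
Function('z')(a) = Mul(2, a, Add(5, a)) (Function('z')(a) = Mul(Add(5, a), Mul(2, a)) = Mul(2, a, Add(5, a)))
Mul(Add(45705, Mul(-1, -12501)), Pow(Add(-160, Pow(Add(Function('z')(9), t), 2)), -1)) = Mul(Add(45705, Mul(-1, -12501)), Pow(Add(-160, Pow(Add(Mul(2, 9, Add(5, 9)), -84), 2)), -1)) = Mul(Add(45705, 12501), Pow(Add(-160, Pow(Add(Mul(2, 9, 14), -84), 2)), -1)) = Mul(58206, Pow(Add(-160, Pow(Add(252, -84), 2)), -1)) = Mul(58206, Pow(Add(-160, Pow(168, 2)), -1)) = Mul(58206, Pow(Add(-160, 28224), -1)) = Mul(58206, Pow(28064, -1)) = Mul(58206, Rational(1, 28064)) = Rational(29103, 14032)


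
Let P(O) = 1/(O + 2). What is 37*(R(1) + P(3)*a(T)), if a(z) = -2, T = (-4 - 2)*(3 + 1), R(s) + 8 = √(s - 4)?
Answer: -1554/5 + 37*I*√3 ≈ -310.8 + 64.086*I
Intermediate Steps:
P(O) = 1/(2 + O)
R(s) = -8 + √(-4 + s) (R(s) = -8 + √(s - 4) = -8 + √(-4 + s))
T = -24 (T = -6*4 = -24)
37*(R(1) + P(3)*a(T)) = 37*((-8 + √(-4 + 1)) - 2/(2 + 3)) = 37*((-8 + √(-3)) - 2/5) = 37*((-8 + I*√3) + (⅕)*(-2)) = 37*((-8 + I*√3) - ⅖) = 37*(-42/5 + I*√3) = -1554/5 + 37*I*√3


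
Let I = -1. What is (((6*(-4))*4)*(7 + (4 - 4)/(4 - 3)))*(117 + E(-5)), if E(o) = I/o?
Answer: -393792/5 ≈ -78758.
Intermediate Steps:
E(o) = -1/o
(((6*(-4))*4)*(7 + (4 - 4)/(4 - 3)))*(117 + E(-5)) = (((6*(-4))*4)*(7 + (4 - 4)/(4 - 3)))*(117 - 1/(-5)) = ((-24*4)*(7 + 0/1))*(117 - 1*(-⅕)) = (-96*(7 + 0*1))*(117 + ⅕) = -96*(7 + 0)*(586/5) = -96*7*(586/5) = -672*586/5 = -393792/5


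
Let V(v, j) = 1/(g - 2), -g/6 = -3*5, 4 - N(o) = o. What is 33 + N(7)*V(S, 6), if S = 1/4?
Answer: 2901/88 ≈ 32.966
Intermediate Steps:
N(o) = 4 - o
g = 90 (g = -(-18)*5 = -6*(-15) = 90)
S = 1/4 ≈ 0.25000
V(v, j) = 1/88 (V(v, j) = 1/(90 - 2) = 1/88)
33 + N(7)*V(S, 6) = 33 + (4 - 1*7)*(1/88) = 33 + (4 - 7)*(1/88) = 33 - 3*1/88 = 33 - 3/88 = 2901/88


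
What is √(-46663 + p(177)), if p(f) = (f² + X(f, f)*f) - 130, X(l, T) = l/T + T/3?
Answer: 2*I*√1211 ≈ 69.599*I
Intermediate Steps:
X(l, T) = T/3 + l/T (X(l, T) = l/T + T*(⅓) = l/T + T/3 = T/3 + l/T)
p(f) = -130 + f² + f*(1 + f/3) (p(f) = (f² + (f/3 + f/f)*f) - 130 = (f² + (f/3 + 1)*f) - 130 = (f² + (1 + f/3)*f) - 130 = (f² + f*(1 + f/3)) - 130 = -130 + f² + f*(1 + f/3))
√(-46663 + p(177)) = √(-46663 + (-130 + 177 + (4/3)*177²)) = √(-46663 + (-130 + 177 + (4/3)*31329)) = √(-46663 + (-130 + 177 + 41772)) = √(-46663 + 41819) = √(-4844) = 2*I*√1211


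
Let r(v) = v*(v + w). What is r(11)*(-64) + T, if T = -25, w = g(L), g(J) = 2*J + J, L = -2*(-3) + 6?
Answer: -33113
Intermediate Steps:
L = 12 (L = 6 + 6 = 12)
g(J) = 3*J
w = 36 (w = 3*12 = 36)
r(v) = v*(36 + v) (r(v) = v*(v + 36) = v*(36 + v))
r(11)*(-64) + T = (11*(36 + 11))*(-64) - 25 = (11*47)*(-64) - 25 = 517*(-64) - 25 = -33088 - 25 = -33113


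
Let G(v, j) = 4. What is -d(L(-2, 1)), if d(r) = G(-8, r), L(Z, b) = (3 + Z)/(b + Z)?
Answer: -4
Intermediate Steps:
L(Z, b) = (3 + Z)/(Z + b)
d(r) = 4
-d(L(-2, 1)) = -1*4 = -4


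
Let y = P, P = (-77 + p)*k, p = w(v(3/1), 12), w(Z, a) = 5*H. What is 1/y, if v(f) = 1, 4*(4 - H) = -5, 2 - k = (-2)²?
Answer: 2/203 ≈ 0.0098522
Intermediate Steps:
k = -2 (k = 2 - 1*(-2)² = 2 - 1*4 = 2 - 4 = -2)
H = 21/4 (H = 4 - ¼*(-5) = 4 + 5/4 = 21/4 ≈ 5.2500)
w(Z, a) = 105/4 (w(Z, a) = 5*(21/4) = 105/4)
p = 105/4 ≈ 26.250
P = 203/2 (P = (-77 + 105/4)*(-2) = -203/4*(-2) = 203/2 ≈ 101.50)
y = 203/2 ≈ 101.50
1/y = 1/(203/2) = 2/203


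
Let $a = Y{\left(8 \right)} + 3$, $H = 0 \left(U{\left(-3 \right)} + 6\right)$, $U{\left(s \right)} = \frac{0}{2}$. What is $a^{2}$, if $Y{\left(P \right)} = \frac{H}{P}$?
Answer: $9$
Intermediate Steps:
$U{\left(s \right)} = 0$ ($U{\left(s \right)} = 0 \cdot \frac{1}{2} = 0$)
$H = 0$ ($H = 0 \left(0 + 6\right) = 0 \cdot 6 = 0$)
$Y{\left(P \right)} = 0$ ($Y{\left(P \right)} = \frac{0}{P} = 0$)
$a = 3$ ($a = 0 + 3 = 3$)
$a^{2} = 3^{2} = 9$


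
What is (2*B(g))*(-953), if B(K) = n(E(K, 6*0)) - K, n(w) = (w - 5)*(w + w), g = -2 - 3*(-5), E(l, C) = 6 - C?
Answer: 1906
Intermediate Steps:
g = 13 (g = -2 + 15 = 13)
n(w) = 2*w*(-5 + w) (n(w) = (-5 + w)*(2*w) = 2*w*(-5 + w))
B(K) = 12 - K (B(K) = 2*(6 - 6*0)*(-5 + (6 - 6*0)) - K = 2*(6 - 1*0)*(-5 + (6 - 1*0)) - K = 2*(6 + 0)*(-5 + (6 + 0)) - K = 2*6*(-5 + 6) - K = 2*6*1 - K = 12 - K)
(2*B(g))*(-953) = (2*(12 - 1*13))*(-953) = (2*(12 - 13))*(-953) = (2*(-1))*(-953) = -2*(-953) = 1906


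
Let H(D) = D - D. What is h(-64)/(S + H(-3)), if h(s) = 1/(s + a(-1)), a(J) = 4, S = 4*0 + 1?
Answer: -1/60 ≈ -0.016667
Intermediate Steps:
S = 1 (S = 0 + 1 = 1)
H(D) = 0
h(s) = 1/(4 + s) (h(s) = 1/(s + 4) = 1/(4 + s))
h(-64)/(S + H(-3)) = 1/((4 - 64)*(1 + 0)) = 1/(-60*1) = -1/60*1 = -1/60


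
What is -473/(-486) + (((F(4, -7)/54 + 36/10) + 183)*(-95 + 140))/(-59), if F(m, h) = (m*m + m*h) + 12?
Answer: -4053035/28674 ≈ -141.35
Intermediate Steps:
F(m, h) = 12 + m² + h*m (F(m, h) = (m² + h*m) + 12 = 12 + m² + h*m)
-473/(-486) + (((F(4, -7)/54 + 36/10) + 183)*(-95 + 140))/(-59) = -473/(-486) + ((((12 + 4² - 7*4)/54 + 36/10) + 183)*(-95 + 140))/(-59) = -473*(-1/486) + ((((12 + 16 - 28)*(1/54) + 36*(⅒)) + 183)*45)*(-1/59) = 473/486 + (((0*(1/54) + 18/5) + 183)*45)*(-1/59) = 473/486 + (((0 + 18/5) + 183)*45)*(-1/59) = 473/486 + ((18/5 + 183)*45)*(-1/59) = 473/486 + ((933/5)*45)*(-1/59) = 473/486 + 8397*(-1/59) = 473/486 - 8397/59 = -4053035/28674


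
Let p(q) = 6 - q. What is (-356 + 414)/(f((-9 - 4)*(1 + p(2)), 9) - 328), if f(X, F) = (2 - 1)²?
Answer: -58/327 ≈ -0.17737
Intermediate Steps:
f(X, F) = 1 (f(X, F) = 1² = 1)
(-356 + 414)/(f((-9 - 4)*(1 + p(2)), 9) - 328) = (-356 + 414)/(1 - 328) = 58/(-327) = 58*(-1/327) = -58/327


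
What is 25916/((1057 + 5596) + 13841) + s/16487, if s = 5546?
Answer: 270468408/168942289 ≈ 1.6010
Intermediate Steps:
25916/((1057 + 5596) + 13841) + s/16487 = 25916/((1057 + 5596) + 13841) + 5546/16487 = 25916/(6653 + 13841) + 5546*(1/16487) = 25916/20494 + 5546/16487 = 25916*(1/20494) + 5546/16487 = 12958/10247 + 5546/16487 = 270468408/168942289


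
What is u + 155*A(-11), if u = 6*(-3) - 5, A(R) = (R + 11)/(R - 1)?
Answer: -23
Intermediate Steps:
A(R) = (11 + R)/(-1 + R)
u = -23 (u = -18 - 5 = -23)
u + 155*A(-11) = -23 + 155*((11 - 11)/(-1 - 11)) = -23 + 155*(0/(-12)) = -23 + 155*(-1/12*0) = -23 + 155*0 = -23 + 0 = -23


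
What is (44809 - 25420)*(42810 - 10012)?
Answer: 635920422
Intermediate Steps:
(44809 - 25420)*(42810 - 10012) = 19389*32798 = 635920422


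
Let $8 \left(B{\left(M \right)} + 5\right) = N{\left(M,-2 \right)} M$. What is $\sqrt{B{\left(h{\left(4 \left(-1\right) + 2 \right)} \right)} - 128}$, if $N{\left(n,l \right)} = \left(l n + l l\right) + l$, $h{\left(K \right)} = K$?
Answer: $\frac{i \sqrt{538}}{2} \approx 11.597 i$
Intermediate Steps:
$N{\left(n,l \right)} = l + l^{2} + l n$ ($N{\left(n,l \right)} = \left(l n + l^{2}\right) + l = \left(l^{2} + l n\right) + l = l + l^{2} + l n$)
$B{\left(M \right)} = -5 + \frac{M \left(2 - 2 M\right)}{8}$ ($B{\left(M \right)} = -5 + \frac{- 2 \left(1 - 2 + M\right) M}{8} = -5 + \frac{- 2 \left(-1 + M\right) M}{8} = -5 + \frac{\left(2 - 2 M\right) M}{8} = -5 + \frac{M \left(2 - 2 M\right)}{8}$)
$\sqrt{B{\left(h{\left(4 \left(-1\right) + 2 \right)} \right)} - 128} = \sqrt{\left(-5 + \frac{\left(4 \left(-1\right) + 2\right) \left(1 - \left(4 \left(-1\right) + 2\right)\right)}{4}\right) - 128} = \sqrt{\left(-5 + \frac{\left(-4 + 2\right) \left(1 - \left(-4 + 2\right)\right)}{4}\right) - 128} = \sqrt{\left(-5 + \frac{1}{4} \left(-2\right) \left(1 - -2\right)\right) - 128} = \sqrt{\left(-5 + \frac{1}{4} \left(-2\right) \left(1 + 2\right)\right) - 128} = \sqrt{\left(-5 + \frac{1}{4} \left(-2\right) 3\right) - 128} = \sqrt{\left(-5 - \frac{3}{2}\right) - 128} = \sqrt{- \frac{13}{2} - 128} = \sqrt{- \frac{269}{2}} = \frac{i \sqrt{538}}{2}$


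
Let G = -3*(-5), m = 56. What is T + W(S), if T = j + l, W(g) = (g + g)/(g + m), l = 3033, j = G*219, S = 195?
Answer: 1586208/251 ≈ 6319.6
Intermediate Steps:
G = 15
j = 3285 (j = 15*219 = 3285)
W(g) = 2*g/(56 + g) (W(g) = (g + g)/(g + 56) = (2*g)/(56 + g) = 2*g/(56 + g))
T = 6318 (T = 3285 + 3033 = 6318)
T + W(S) = 6318 + 2*195/(56 + 195) = 6318 + 2*195/251 = 6318 + 2*195*(1/251) = 6318 + 390/251 = 1586208/251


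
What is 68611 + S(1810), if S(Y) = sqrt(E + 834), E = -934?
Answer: 68611 + 10*I ≈ 68611.0 + 10.0*I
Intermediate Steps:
S(Y) = 10*I (S(Y) = sqrt(-934 + 834) = sqrt(-100) = 10*I)
68611 + S(1810) = 68611 + 10*I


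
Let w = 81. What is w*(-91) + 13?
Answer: -7358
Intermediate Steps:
w*(-91) + 13 = 81*(-91) + 13 = -7371 + 13 = -7358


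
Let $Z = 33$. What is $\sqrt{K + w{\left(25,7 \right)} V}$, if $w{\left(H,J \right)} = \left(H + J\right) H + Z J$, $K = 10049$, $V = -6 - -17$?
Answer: $\sqrt{21390} \approx 146.25$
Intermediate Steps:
$V = 11$ ($V = -6 + 17 = 11$)
$w{\left(H,J \right)} = 33 J + H \left(H + J\right)$ ($w{\left(H,J \right)} = \left(H + J\right) H + 33 J = H \left(H + J\right) + 33 J = 33 J + H \left(H + J\right)$)
$\sqrt{K + w{\left(25,7 \right)} V} = \sqrt{10049 + \left(25^{2} + 33 \cdot 7 + 25 \cdot 7\right) 11} = \sqrt{10049 + \left(625 + 231 + 175\right) 11} = \sqrt{10049 + 1031 \cdot 11} = \sqrt{10049 + 11341} = \sqrt{21390}$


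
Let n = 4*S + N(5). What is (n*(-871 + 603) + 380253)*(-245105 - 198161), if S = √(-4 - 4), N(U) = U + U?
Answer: -167365273418 + 950362304*I*√2 ≈ -1.6737e+11 + 1.344e+9*I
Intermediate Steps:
N(U) = 2*U
S = 2*I*√2 (S = √(-8) = 2*I*√2 ≈ 2.8284*I)
n = 10 + 8*I*√2 (n = 4*(2*I*√2) + 2*5 = 8*I*√2 + 10 = 10 + 8*I*√2 ≈ 10.0 + 11.314*I)
(n*(-871 + 603) + 380253)*(-245105 - 198161) = ((10 + 8*I*√2)*(-871 + 603) + 380253)*(-245105 - 198161) = ((10 + 8*I*√2)*(-268) + 380253)*(-443266) = ((-2680 - 2144*I*√2) + 380253)*(-443266) = (377573 - 2144*I*√2)*(-443266) = -167365273418 + 950362304*I*√2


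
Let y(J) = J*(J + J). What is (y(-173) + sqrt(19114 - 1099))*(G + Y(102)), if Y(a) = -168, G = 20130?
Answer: 1194885396 + 19962*sqrt(18015) ≈ 1.1976e+9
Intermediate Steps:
y(J) = 2*J**2 (y(J) = J*(2*J) = 2*J**2)
(y(-173) + sqrt(19114 - 1099))*(G + Y(102)) = (2*(-173)**2 + sqrt(19114 - 1099))*(20130 - 168) = (2*29929 + sqrt(18015))*19962 = (59858 + sqrt(18015))*19962 = 1194885396 + 19962*sqrt(18015)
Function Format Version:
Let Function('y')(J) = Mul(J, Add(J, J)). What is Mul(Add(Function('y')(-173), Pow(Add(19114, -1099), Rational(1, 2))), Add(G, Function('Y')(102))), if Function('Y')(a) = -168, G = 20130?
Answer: Add(1194885396, Mul(19962, Pow(18015, Rational(1, 2)))) ≈ 1.1976e+9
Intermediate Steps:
Function('y')(J) = Mul(2, Pow(J, 2)) (Function('y')(J) = Mul(J, Mul(2, J)) = Mul(2, Pow(J, 2)))
Mul(Add(Function('y')(-173), Pow(Add(19114, -1099), Rational(1, 2))), Add(G, Function('Y')(102))) = Mul(Add(Mul(2, Pow(-173, 2)), Pow(Add(19114, -1099), Rational(1, 2))), Add(20130, -168)) = Mul(Add(Mul(2, 29929), Pow(18015, Rational(1, 2))), 19962) = Mul(Add(59858, Pow(18015, Rational(1, 2))), 19962) = Add(1194885396, Mul(19962, Pow(18015, Rational(1, 2))))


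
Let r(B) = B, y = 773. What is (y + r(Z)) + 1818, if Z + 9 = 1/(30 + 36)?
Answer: 170413/66 ≈ 2582.0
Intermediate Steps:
Z = -593/66 (Z = -9 + 1/(30 + 36) = -9 + 1/66 = -593/66 ≈ -8.9848)
(y + r(Z)) + 1818 = (773 - 593/66) + 1818 = 50425/66 + 1818 = 170413/66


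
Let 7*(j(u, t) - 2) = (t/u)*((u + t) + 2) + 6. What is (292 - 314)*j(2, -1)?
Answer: -407/7 ≈ -58.143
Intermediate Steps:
j(u, t) = 20/7 + t*(2 + t + u)/(7*u) (j(u, t) = 2 + ((t/u)*((u + t) + 2) + 6)/7 = 2 + ((t/u)*((t + u) + 2) + 6)/7 = 2 + ((t/u)*(2 + t + u) + 6)/7 = 2 + (t*(2 + t + u)/u + 6)/7 = 2 + (6 + t*(2 + t + u)/u)/7 = 2 + (6/7 + t*(2 + t + u)/(7*u)) = 20/7 + t*(2 + t + u)/(7*u))
(292 - 314)*j(2, -1) = (292 - 314)*((⅐)*((-1)² + 2*(-1) + 2*(20 - 1))/2) = -22*(1 - 2 + 2*19)/(7*2) = -22*(1 - 2 + 38)/(7*2) = -22*37/(7*2) = -22*37/14 = -407/7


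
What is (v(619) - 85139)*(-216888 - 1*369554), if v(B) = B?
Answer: 49566077840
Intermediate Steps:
(v(619) - 85139)*(-216888 - 1*369554) = (619 - 85139)*(-216888 - 1*369554) = -84520*(-216888 - 369554) = -84520*(-586442) = 49566077840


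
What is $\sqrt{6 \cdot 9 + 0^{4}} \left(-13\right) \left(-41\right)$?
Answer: $1599 \sqrt{6} \approx 3916.7$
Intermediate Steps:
$\sqrt{6 \cdot 9 + 0^{4}} \left(-13\right) \left(-41\right) = \sqrt{54 + 0} \left(-13\right) \left(-41\right) = \sqrt{54} \left(-13\right) \left(-41\right) = 3 \sqrt{6} \left(-13\right) \left(-41\right) = - 39 \sqrt{6} \left(-41\right) = 1599 \sqrt{6}$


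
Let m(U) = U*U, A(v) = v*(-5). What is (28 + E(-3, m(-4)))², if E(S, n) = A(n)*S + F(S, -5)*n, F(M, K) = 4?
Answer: 110224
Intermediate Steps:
A(v) = -5*v
m(U) = U²
E(S, n) = 4*n - 5*S*n (E(S, n) = (-5*n)*S + 4*n = -5*S*n + 4*n = 4*n - 5*S*n)
(28 + E(-3, m(-4)))² = (28 + (-4)²*(4 - 5*(-3)))² = (28 + 16*(4 + 15))² = (28 + 16*19)² = (28 + 304)² = 332² = 110224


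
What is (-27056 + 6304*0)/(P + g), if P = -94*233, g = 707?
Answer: 27056/21195 ≈ 1.2765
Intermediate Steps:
P = -21902
(-27056 + 6304*0)/(P + g) = (-27056 + 6304*0)/(-21902 + 707) = (-27056 + 0)/(-21195) = -27056*(-1/21195) = 27056/21195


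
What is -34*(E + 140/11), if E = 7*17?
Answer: -49266/11 ≈ -4478.7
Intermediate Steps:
E = 119
-34*(E + 140/11) = -34*(119 + 140/11) = -34*1449/11 = -49266/11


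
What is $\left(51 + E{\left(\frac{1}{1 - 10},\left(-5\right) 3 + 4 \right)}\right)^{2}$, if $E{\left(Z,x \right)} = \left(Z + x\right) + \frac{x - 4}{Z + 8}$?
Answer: $\frac{589227076}{408321} \approx 1443.0$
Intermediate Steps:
$E{\left(Z,x \right)} = Z + x + \frac{-4 + x}{8 + Z}$ ($E{\left(Z,x \right)} = \left(Z + x\right) + \frac{-4 + x}{8 + Z} = Z + x + \frac{-4 + x}{8 + Z}$)
$\left(51 + E{\left(\frac{1}{1 - 10},\left(-5\right) 3 + 4 \right)}\right)^{2} = \left(51 + \frac{-4 + \left(\frac{1}{1 - 10}\right)^{2} + \frac{8}{1 - 10} + 9 \left(\left(-5\right) 3 + 4\right) + \frac{\left(-5\right) 3 + 4}{1 - 10}}{8 + \frac{1}{1 - 10}}\right)^{2} = \left(51 + \frac{-4 + \left(\frac{1}{1 - 10}\right)^{2} + \frac{8}{1 - 10} + 9 \left(-15 + 4\right) + \frac{-15 + 4}{1 - 10}}{8 + \frac{1}{1 - 10}}\right)^{2} = \left(51 + \frac{-4 + \left(\frac{1}{-9}\right)^{2} + \frac{8}{-9} + 9 \left(-11\right) + \frac{1}{-9} \left(-11\right)}{8 + \frac{1}{-9}}\right)^{2} = \left(51 + \frac{-4 + \left(- \frac{1}{9}\right)^{2} + 8 \left(- \frac{1}{9}\right) - 99 - - \frac{11}{9}}{8 - \frac{1}{9}}\right)^{2} = \left(51 + \frac{-4 + \frac{1}{81} - \frac{8}{9} - 99 + \frac{11}{9}}{\frac{71}{9}}\right)^{2} = \left(51 + \frac{9}{71} \left(- \frac{8315}{81}\right)\right)^{2} = \left(51 - \frac{8315}{639}\right)^{2} = \left(\frac{24274}{639}\right)^{2} = \frac{589227076}{408321}$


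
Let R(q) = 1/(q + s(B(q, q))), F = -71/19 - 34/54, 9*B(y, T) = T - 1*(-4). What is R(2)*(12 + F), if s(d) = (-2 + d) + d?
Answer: 979/171 ≈ 5.7251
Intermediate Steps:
B(y, T) = 4/9 + T/9 (B(y, T) = (T - 1*(-4))/9 = (T + 4)/9 = (4 + T)/9 = 4/9 + T/9)
F = -2240/513 (F = -71*1/19 - 34*1/54 = -71/19 - 17/27 = -2240/513 ≈ -4.3665)
s(d) = -2 + 2*d
R(q) = 1/(-10/9 + 11*q/9) (R(q) = 1/(q + (-2 + 2*(4/9 + q/9))) = 1/(q + (-2 + (8/9 + 2*q/9))) = 1/(q + (-10/9 + 2*q/9)) = 1/(-10/9 + 11*q/9))
R(2)*(12 + F) = (9/(-10 + 11*2))*(12 - 2240/513) = (9/(-10 + 22))*(3916/513) = (9/12)*(3916/513) = (9*(1/12))*(3916/513) = (¾)*(3916/513) = 979/171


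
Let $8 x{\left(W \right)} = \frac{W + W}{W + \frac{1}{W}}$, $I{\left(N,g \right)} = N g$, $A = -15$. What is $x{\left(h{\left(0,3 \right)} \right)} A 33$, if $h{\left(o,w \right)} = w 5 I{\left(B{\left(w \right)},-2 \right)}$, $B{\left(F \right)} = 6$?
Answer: $- \frac{4009500}{32401} \approx -123.75$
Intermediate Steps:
$h{\left(o,w \right)} = - 60 w$ ($h{\left(o,w \right)} = w 5 \cdot 6 \left(-2\right) = 5 w \left(-12\right) = - 60 w$)
$x{\left(W \right)} = \frac{W}{4 \left(W + \frac{1}{W}\right)}$ ($x{\left(W \right)} = \frac{\left(W + W\right) \frac{1}{W + \frac{1}{W}}}{8} = \frac{2 W \frac{1}{W + \frac{1}{W}}}{8} = \frac{W}{4 \left(W + \frac{1}{W}\right)}$)
$x{\left(h{\left(0,3 \right)} \right)} A 33 = \frac{\left(\left(-60\right) 3\right)^{2}}{4 \left(1 + \left(\left(-60\right) 3\right)^{2}\right)} \left(-15\right) 33 = \frac{\left(-180\right)^{2}}{4 \left(1 + \left(-180\right)^{2}\right)} \left(-15\right) 33 = \frac{1}{4} \cdot 32400 \frac{1}{1 + 32400} \left(-15\right) 33 = \frac{1}{4} \cdot 32400 \cdot \frac{1}{32401} \left(-15\right) 33 = \frac{8100}{32401} \left(-15\right) 33 = \left(- \frac{121500}{32401}\right) 33 = - \frac{4009500}{32401}$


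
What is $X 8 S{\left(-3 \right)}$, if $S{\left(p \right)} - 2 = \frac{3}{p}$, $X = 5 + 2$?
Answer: $56$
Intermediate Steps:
$X = 7$
$S{\left(p \right)} = 2 + \frac{3}{p}$
$X 8 S{\left(-3 \right)} = 7 \cdot 8 \left(2 + \frac{3}{-3}\right) = 56 \left(2 + 3 \left(- \frac{1}{3}\right)\right) = 56 \left(2 - 1\right) = 56 \cdot 1 = 56$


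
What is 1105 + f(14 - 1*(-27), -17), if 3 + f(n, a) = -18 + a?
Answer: 1067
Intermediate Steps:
f(n, a) = -21 + a (f(n, a) = -3 + (-18 + a) = -21 + a)
1105 + f(14 - 1*(-27), -17) = 1105 + (-21 - 17) = 1105 - 38 = 1067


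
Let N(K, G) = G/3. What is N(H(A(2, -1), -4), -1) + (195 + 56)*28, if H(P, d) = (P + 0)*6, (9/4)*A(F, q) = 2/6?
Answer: 21083/3 ≈ 7027.7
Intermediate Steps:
A(F, q) = 4/27 (A(F, q) = 4*(2/6)/9 = 4*(2*(⅙))/9 = (4/9)*(⅓) = 4/27)
H(P, d) = 6*P (H(P, d) = P*6 = 6*P)
N(K, G) = G/3 (N(K, G) = G*(⅓) = G/3)
N(H(A(2, -1), -4), -1) + (195 + 56)*28 = (⅓)*(-1) + (195 + 56)*28 = -⅓ + 251*28 = -⅓ + 7028 = 21083/3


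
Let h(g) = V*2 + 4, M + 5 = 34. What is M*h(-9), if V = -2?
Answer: 0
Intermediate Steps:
M = 29 (M = -5 + 34 = 29)
h(g) = 0 (h(g) = -2*2 + 4 = -4 + 4 = 0)
M*h(-9) = 29*0 = 0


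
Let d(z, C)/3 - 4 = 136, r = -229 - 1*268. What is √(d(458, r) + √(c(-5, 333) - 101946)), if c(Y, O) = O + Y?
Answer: √(420 + I*√101618) ≈ 21.763 + 7.3237*I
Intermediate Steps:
r = -497 (r = -229 - 268 = -497)
d(z, C) = 420 (d(z, C) = 12 + 3*136 = 12 + 408 = 420)
√(d(458, r) + √(c(-5, 333) - 101946)) = √(420 + √((333 - 5) - 101946)) = √(420 + √(328 - 101946)) = √(420 + √(-101618)) = √(420 + I*√101618)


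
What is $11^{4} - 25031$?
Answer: $-10390$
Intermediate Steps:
$11^{4} - 25031 = 14641 - 25031 = -10390$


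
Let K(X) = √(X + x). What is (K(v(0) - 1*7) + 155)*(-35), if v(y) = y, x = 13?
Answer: -5425 - 35*√6 ≈ -5510.7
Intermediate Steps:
K(X) = √(13 + X) (K(X) = √(X + 13) = √(13 + X))
(K(v(0) - 1*7) + 155)*(-35) = (√(13 + (0 - 1*7)) + 155)*(-35) = (√(13 + (0 - 7)) + 155)*(-35) = (√(13 - 7) + 155)*(-35) = (√6 + 155)*(-35) = (155 + √6)*(-35) = -5425 - 35*√6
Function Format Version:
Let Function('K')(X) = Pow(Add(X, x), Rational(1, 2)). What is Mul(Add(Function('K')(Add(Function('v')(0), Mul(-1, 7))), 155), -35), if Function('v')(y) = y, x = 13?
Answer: Add(-5425, Mul(-35, Pow(6, Rational(1, 2)))) ≈ -5510.7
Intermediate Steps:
Function('K')(X) = Pow(Add(13, X), Rational(1, 2)) (Function('K')(X) = Pow(Add(X, 13), Rational(1, 2)) = Pow(Add(13, X), Rational(1, 2)))
Mul(Add(Function('K')(Add(Function('v')(0), Mul(-1, 7))), 155), -35) = Mul(Add(Pow(Add(13, Add(0, Mul(-1, 7))), Rational(1, 2)), 155), -35) = Mul(Add(Pow(Add(13, Add(0, -7)), Rational(1, 2)), 155), -35) = Mul(Add(Pow(Add(13, -7), Rational(1, 2)), 155), -35) = Mul(Add(Pow(6, Rational(1, 2)), 155), -35) = Mul(Add(155, Pow(6, Rational(1, 2))), -35) = Add(-5425, Mul(-35, Pow(6, Rational(1, 2))))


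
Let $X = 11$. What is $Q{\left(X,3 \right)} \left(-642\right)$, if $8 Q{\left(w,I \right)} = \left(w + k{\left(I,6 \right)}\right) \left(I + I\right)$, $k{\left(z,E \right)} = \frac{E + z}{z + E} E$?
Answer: $- \frac{16371}{2} \approx -8185.5$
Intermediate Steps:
$k{\left(z,E \right)} = E$ ($k{\left(z,E \right)} = \frac{E + z}{E + z} E = 1 E = E$)
$Q{\left(w,I \right)} = \frac{I \left(6 + w\right)}{4}$ ($Q{\left(w,I \right)} = \frac{\left(w + 6\right) \left(I + I\right)}{8} = \frac{\left(6 + w\right) 2 I}{8} = \frac{2 I \left(6 + w\right)}{8} = \frac{I \left(6 + w\right)}{4}$)
$Q{\left(X,3 \right)} \left(-642\right) = \frac{1}{4} \cdot 3 \left(6 + 11\right) \left(-642\right) = \frac{1}{4} \cdot 3 \cdot 17 \left(-642\right) = \frac{51}{4} \left(-642\right) = - \frac{16371}{2}$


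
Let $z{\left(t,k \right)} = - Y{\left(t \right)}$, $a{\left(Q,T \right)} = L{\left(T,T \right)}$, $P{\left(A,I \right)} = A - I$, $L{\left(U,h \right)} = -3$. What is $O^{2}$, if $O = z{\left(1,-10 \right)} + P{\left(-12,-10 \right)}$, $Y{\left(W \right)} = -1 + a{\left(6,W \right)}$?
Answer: $4$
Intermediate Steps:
$a{\left(Q,T \right)} = -3$
$Y{\left(W \right)} = -4$ ($Y{\left(W \right)} = -1 - 3 = -4$)
$z{\left(t,k \right)} = 4$ ($z{\left(t,k \right)} = \left(-1\right) \left(-4\right) = 4$)
$O = 2$ ($O = 4 - 2 = 2$)
$O^{2} = 2^{2} = 4$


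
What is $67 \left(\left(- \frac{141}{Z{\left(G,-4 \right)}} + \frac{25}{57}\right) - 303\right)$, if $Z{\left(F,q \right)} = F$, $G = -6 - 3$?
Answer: $- \frac{365217}{19} \approx -19222.0$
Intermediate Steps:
$G = -9$
$67 \left(\left(- \frac{141}{Z{\left(G,-4 \right)}} + \frac{25}{57}\right) - 303\right) = 67 \left(\left(- \frac{141}{-9} + \frac{25}{57}\right) - 303\right) = 67 \left(\left(\left(-141\right) \left(- \frac{1}{9}\right) + 25 \cdot \frac{1}{57}\right) - 303\right) = 67 \left(\left(\frac{47}{3} + \frac{25}{57}\right) - 303\right) = 67 \left(\frac{306}{19} - 303\right) = 67 \left(- \frac{5451}{19}\right) = - \frac{365217}{19}$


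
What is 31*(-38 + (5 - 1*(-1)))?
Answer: -992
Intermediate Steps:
31*(-38 + (5 - 1*(-1))) = 31*(-38 + (5 + 1)) = 31*(-38 + 6) = 31*(-32) = -992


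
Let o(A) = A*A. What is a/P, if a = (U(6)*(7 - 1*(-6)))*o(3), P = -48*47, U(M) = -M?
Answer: 117/376 ≈ 0.31117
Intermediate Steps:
o(A) = A²
P = -2256
a = -702 (a = ((-1*6)*(7 - 1*(-6)))*3² = -6*(7 + 6)*9 = -6*13*9 = -78*9 = -702)
a/P = -702/(-2256) = -702*(-1/2256) = 117/376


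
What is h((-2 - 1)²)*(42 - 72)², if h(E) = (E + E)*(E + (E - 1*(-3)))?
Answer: 340200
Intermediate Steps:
h(E) = 2*E*(3 + 2*E) (h(E) = (2*E)*(E + (E + 3)) = (2*E)*(E + (3 + E)) = (2*E)*(3 + 2*E) = 2*E*(3 + 2*E))
h((-2 - 1)²)*(42 - 72)² = (2*(-2 - 1)²*(3 + 2*(-2 - 1)²))*(42 - 72)² = (2*(-3)²*(3 + 2*(-3)²))*(-30)² = (2*9*(3 + 2*9))*900 = (2*9*(3 + 18))*900 = (2*9*21)*900 = 378*900 = 340200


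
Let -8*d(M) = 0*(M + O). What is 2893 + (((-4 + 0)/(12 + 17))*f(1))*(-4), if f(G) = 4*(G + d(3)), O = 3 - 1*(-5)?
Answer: 83961/29 ≈ 2895.2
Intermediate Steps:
O = 8 (O = 3 + 5 = 8)
d(M) = 0 (d(M) = -0*(M + 8) = -0*(8 + M) = -⅛*0 = 0)
f(G) = 4*G (f(G) = 4*(G + 0) = 4*G)
2893 + (((-4 + 0)/(12 + 17))*f(1))*(-4) = 2893 + (((-4 + 0)/(12 + 17))*(4*1))*(-4) = 2893 + (-4/29*4)*(-4) = 2893 + (-4*1/29*4)*(-4) = 2893 - 4/29*4*(-4) = 2893 - 16/29*(-4) = 2893 + 64/29 = 83961/29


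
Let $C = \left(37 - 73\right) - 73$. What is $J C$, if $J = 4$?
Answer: $-436$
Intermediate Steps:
$C = -109$ ($C = -36 - 73 = -109$)
$J C = 4 \left(-109\right) = -436$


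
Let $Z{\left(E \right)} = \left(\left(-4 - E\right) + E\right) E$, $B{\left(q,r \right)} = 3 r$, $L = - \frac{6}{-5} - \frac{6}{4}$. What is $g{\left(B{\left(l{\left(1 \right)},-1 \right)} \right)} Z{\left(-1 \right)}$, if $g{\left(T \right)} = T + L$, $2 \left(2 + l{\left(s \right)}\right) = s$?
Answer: $- \frac{66}{5} \approx -13.2$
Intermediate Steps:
$l{\left(s \right)} = -2 + \frac{s}{2}$
$L = - \frac{3}{10}$ ($L = \left(-6\right) \left(- \frac{1}{5}\right) - \frac{3}{2} = \frac{6}{5} - \frac{3}{2} = - \frac{3}{10} \approx -0.3$)
$g{\left(T \right)} = - \frac{3}{10} + T$ ($g{\left(T \right)} = T - \frac{3}{10} = - \frac{3}{10} + T$)
$Z{\left(E \right)} = - 4 E$
$g{\left(B{\left(l{\left(1 \right)},-1 \right)} \right)} Z{\left(-1 \right)} = \left(- \frac{3}{10} + 3 \left(-1\right)\right) \left(\left(-4\right) \left(-1\right)\right) = \left(- \frac{3}{10} - 3\right) 4 = \left(- \frac{33}{10}\right) 4 = - \frac{66}{5}$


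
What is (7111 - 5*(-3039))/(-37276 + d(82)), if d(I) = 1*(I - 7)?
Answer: -22306/37201 ≈ -0.59961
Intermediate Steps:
d(I) = -7 + I (d(I) = 1*(-7 + I) = -7 + I)
(7111 - 5*(-3039))/(-37276 + d(82)) = (7111 - 5*(-3039))/(-37276 + (-7 + 82)) = (7111 + 15195)/(-37276 + 75) = 22306/(-37201) = 22306*(-1/37201) = -22306/37201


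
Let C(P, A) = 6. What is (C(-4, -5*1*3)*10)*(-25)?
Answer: -1500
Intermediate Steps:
(C(-4, -5*1*3)*10)*(-25) = (6*10)*(-25) = 60*(-25) = -1500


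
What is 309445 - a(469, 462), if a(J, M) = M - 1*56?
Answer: 309039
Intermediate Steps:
a(J, M) = -56 + M (a(J, M) = M - 56 = -56 + M)
309445 - a(469, 462) = 309445 - (-56 + 462) = 309445 - 1*406 = 309445 - 406 = 309039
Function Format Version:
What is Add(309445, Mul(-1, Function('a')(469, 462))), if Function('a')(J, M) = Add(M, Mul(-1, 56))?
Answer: 309039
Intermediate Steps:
Function('a')(J, M) = Add(-56, M) (Function('a')(J, M) = Add(M, -56) = Add(-56, M))
Add(309445, Mul(-1, Function('a')(469, 462))) = Add(309445, Mul(-1, Add(-56, 462))) = Add(309445, Mul(-1, 406)) = Add(309445, -406) = 309039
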